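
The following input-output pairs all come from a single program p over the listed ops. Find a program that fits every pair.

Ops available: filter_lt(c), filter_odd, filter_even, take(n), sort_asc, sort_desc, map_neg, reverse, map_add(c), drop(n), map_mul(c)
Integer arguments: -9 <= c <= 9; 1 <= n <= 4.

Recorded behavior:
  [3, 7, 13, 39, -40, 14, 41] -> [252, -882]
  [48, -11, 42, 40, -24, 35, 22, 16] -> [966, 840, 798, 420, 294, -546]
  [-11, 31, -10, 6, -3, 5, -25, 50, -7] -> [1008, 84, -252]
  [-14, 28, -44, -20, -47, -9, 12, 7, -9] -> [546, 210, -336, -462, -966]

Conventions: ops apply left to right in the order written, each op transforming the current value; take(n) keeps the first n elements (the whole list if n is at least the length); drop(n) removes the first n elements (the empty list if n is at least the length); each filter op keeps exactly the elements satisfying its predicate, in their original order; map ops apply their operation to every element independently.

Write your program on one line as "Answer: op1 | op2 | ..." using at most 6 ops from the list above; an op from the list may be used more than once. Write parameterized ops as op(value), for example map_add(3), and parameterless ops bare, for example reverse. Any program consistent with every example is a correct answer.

filter_even | map_mul(3) | sort_desc | map_add(-6) | map_mul(7)

Check, running the answer program on each example:
  [3, 7, 13, 39, -40, 14, 41] -> [-40, 14] -> [-120, 42] -> [42, -120] -> [36, -126] -> [252, -882]
  [48, -11, 42, 40, -24, 35, 22, 16] -> [48, 42, 40, -24, 22, 16] -> [144, 126, 120, -72, 66, 48] -> [144, 126, 120, 66, 48, -72] -> [138, 120, 114, 60, 42, -78] -> [966, 840, 798, 420, 294, -546]
  [-11, 31, -10, 6, -3, 5, -25, 50, -7] -> [-10, 6, 50] -> [-30, 18, 150] -> [150, 18, -30] -> [144, 12, -36] -> [1008, 84, -252]
  [-14, 28, -44, -20, -47, -9, 12, 7, -9] -> [-14, 28, -44, -20, 12] -> [-42, 84, -132, -60, 36] -> [84, 36, -42, -60, -132] -> [78, 30, -48, -66, -138] -> [546, 210, -336, -462, -966]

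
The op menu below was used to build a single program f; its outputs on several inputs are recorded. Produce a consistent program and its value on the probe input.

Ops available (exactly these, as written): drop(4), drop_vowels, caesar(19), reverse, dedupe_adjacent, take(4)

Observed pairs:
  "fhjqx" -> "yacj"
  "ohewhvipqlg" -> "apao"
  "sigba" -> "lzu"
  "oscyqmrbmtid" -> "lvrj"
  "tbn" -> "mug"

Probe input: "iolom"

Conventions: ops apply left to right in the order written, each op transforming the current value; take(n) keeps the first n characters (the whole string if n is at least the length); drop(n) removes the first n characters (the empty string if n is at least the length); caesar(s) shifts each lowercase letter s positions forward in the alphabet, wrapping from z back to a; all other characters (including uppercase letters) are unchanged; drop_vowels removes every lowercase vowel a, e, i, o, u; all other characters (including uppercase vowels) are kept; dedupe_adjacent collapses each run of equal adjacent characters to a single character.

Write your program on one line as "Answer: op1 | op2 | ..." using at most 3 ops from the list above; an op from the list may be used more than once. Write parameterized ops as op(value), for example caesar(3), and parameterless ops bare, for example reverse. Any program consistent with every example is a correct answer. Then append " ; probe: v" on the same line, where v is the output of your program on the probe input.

drop_vowels | take(4) | caesar(19) ; probe: "ef"

Check, running the answer program on each example:
  "fhjqx" -> "fhjqx" -> "fhjq" -> "yacj"
  "ohewhvipqlg" -> "hwhvpqlg" -> "hwhv" -> "apao"
  "sigba" -> "sgb" -> "sgb" -> "lzu"
  "oscyqmrbmtid" -> "scyqmrbmtd" -> "scyq" -> "lvrj"
  "tbn" -> "tbn" -> "tbn" -> "mug"
  probe: "iolom" -> "lm" -> "lm" -> "ef"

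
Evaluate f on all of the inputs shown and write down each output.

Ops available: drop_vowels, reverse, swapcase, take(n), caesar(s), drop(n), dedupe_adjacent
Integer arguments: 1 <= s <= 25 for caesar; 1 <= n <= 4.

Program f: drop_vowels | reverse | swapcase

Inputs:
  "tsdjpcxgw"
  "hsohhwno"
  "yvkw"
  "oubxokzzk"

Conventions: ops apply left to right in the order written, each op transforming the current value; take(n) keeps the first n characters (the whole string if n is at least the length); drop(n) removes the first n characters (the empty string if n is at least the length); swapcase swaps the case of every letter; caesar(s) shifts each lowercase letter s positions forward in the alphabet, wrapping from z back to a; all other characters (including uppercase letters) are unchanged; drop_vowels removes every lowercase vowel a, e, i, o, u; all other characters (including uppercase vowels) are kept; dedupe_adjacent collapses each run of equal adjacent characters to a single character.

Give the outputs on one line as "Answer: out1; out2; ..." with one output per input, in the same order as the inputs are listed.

Execution, op by op:
  "tsdjpcxgw" -> "tsdjpcxgw" -> "wgxcpjdst" -> "WGXCPJDST"
  "hsohhwno" -> "hshhwn" -> "nwhhsh" -> "NWHHSH"
  "yvkw" -> "yvkw" -> "wkvy" -> "WKVY"
  "oubxokzzk" -> "bxkzzk" -> "kzzkxb" -> "KZZKXB"

"WGXCPJDST"; "NWHHSH"; "WKVY"; "KZZKXB"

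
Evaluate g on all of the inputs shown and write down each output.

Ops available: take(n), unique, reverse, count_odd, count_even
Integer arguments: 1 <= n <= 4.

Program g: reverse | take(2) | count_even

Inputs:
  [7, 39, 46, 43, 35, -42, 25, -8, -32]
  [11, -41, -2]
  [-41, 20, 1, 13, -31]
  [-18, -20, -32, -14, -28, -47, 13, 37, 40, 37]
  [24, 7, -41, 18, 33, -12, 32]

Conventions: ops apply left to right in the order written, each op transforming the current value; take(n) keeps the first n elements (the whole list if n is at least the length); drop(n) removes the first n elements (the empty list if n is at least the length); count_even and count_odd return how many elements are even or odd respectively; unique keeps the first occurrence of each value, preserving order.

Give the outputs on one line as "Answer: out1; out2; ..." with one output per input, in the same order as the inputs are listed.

Execution, op by op:
  [7, 39, 46, 43, 35, -42, 25, -8, -32] -> [-32, -8, 25, -42, 35, 43, 46, 39, 7] -> [-32, -8] -> 2
  [11, -41, -2] -> [-2, -41, 11] -> [-2, -41] -> 1
  [-41, 20, 1, 13, -31] -> [-31, 13, 1, 20, -41] -> [-31, 13] -> 0
  [-18, -20, -32, -14, -28, -47, 13, 37, 40, 37] -> [37, 40, 37, 13, -47, -28, -14, -32, -20, -18] -> [37, 40] -> 1
  [24, 7, -41, 18, 33, -12, 32] -> [32, -12, 33, 18, -41, 7, 24] -> [32, -12] -> 2

2; 1; 0; 1; 2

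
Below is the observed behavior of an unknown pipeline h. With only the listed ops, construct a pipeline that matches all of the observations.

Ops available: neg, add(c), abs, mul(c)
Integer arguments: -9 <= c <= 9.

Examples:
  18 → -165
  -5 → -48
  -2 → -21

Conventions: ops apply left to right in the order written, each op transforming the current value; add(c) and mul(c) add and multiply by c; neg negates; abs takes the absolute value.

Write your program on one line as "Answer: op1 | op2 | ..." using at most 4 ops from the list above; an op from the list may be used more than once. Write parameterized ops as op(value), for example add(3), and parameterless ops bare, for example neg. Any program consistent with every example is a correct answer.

abs | mul(-9) | add(-3)

Check, running the answer program on each example:
  18 -> 18 -> -162 -> -165
  -5 -> 5 -> -45 -> -48
  -2 -> 2 -> -18 -> -21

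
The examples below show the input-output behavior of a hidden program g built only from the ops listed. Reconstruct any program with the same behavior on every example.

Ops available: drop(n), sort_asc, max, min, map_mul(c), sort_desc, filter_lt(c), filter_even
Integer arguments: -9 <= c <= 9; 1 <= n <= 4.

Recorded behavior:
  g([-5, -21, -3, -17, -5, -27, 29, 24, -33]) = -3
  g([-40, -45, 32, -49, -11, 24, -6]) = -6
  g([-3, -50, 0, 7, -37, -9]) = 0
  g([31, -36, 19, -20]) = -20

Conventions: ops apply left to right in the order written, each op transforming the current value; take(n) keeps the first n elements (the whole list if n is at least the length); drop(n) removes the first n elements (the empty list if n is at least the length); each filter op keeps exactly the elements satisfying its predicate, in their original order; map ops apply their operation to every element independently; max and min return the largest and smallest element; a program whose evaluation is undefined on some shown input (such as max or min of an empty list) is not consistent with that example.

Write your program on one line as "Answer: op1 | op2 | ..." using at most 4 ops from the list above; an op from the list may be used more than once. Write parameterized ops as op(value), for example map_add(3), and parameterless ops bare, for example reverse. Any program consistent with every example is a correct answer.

sort_asc | filter_lt(5) | max

Check, running the answer program on each example:
  [-5, -21, -3, -17, -5, -27, 29, 24, -33] -> [-33, -27, -21, -17, -5, -5, -3, 24, 29] -> [-33, -27, -21, -17, -5, -5, -3] -> -3
  [-40, -45, 32, -49, -11, 24, -6] -> [-49, -45, -40, -11, -6, 24, 32] -> [-49, -45, -40, -11, -6] -> -6
  [-3, -50, 0, 7, -37, -9] -> [-50, -37, -9, -3, 0, 7] -> [-50, -37, -9, -3, 0] -> 0
  [31, -36, 19, -20] -> [-36, -20, 19, 31] -> [-36, -20] -> -20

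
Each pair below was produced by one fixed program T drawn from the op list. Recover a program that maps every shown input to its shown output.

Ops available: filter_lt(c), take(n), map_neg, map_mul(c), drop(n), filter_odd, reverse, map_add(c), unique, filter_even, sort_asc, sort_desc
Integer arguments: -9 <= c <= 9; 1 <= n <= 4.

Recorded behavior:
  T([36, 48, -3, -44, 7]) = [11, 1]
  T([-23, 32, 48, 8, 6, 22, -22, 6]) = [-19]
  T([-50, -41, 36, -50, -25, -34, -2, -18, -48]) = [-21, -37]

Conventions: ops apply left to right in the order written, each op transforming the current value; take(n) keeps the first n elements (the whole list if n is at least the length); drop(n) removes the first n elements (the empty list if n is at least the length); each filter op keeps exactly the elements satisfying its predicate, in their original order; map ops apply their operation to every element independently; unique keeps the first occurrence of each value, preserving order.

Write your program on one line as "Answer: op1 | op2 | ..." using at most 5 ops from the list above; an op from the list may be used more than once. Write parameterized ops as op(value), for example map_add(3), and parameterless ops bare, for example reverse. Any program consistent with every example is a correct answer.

unique | sort_asc | map_add(4) | filter_odd | sort_desc

Check, running the answer program on each example:
  [36, 48, -3, -44, 7] -> [36, 48, -3, -44, 7] -> [-44, -3, 7, 36, 48] -> [-40, 1, 11, 40, 52] -> [1, 11] -> [11, 1]
  [-23, 32, 48, 8, 6, 22, -22, 6] -> [-23, 32, 48, 8, 6, 22, -22] -> [-23, -22, 6, 8, 22, 32, 48] -> [-19, -18, 10, 12, 26, 36, 52] -> [-19] -> [-19]
  [-50, -41, 36, -50, -25, -34, -2, -18, -48] -> [-50, -41, 36, -25, -34, -2, -18, -48] -> [-50, -48, -41, -34, -25, -18, -2, 36] -> [-46, -44, -37, -30, -21, -14, 2, 40] -> [-37, -21] -> [-21, -37]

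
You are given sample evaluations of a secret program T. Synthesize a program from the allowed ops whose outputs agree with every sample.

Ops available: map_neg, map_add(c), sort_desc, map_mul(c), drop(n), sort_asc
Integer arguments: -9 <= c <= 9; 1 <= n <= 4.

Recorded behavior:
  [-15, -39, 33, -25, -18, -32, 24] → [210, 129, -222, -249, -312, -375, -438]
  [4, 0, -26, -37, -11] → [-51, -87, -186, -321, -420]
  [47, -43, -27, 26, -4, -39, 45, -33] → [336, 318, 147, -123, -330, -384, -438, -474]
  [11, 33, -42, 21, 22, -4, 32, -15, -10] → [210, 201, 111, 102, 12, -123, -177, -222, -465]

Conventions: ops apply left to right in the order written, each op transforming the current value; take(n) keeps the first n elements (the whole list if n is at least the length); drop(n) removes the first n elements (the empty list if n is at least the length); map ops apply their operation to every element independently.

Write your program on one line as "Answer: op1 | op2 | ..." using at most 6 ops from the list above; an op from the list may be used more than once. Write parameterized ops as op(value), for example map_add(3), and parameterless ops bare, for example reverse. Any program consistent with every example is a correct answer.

map_add(-9) | map_add(3) | map_add(-4) | map_mul(9) | map_add(3) | sort_desc

Check, running the answer program on each example:
  [-15, -39, 33, -25, -18, -32, 24] -> [-24, -48, 24, -34, -27, -41, 15] -> [-21, -45, 27, -31, -24, -38, 18] -> [-25, -49, 23, -35, -28, -42, 14] -> [-225, -441, 207, -315, -252, -378, 126] -> [-222, -438, 210, -312, -249, -375, 129] -> [210, 129, -222, -249, -312, -375, -438]
  [4, 0, -26, -37, -11] -> [-5, -9, -35, -46, -20] -> [-2, -6, -32, -43, -17] -> [-6, -10, -36, -47, -21] -> [-54, -90, -324, -423, -189] -> [-51, -87, -321, -420, -186] -> [-51, -87, -186, -321, -420]
  [47, -43, -27, 26, -4, -39, 45, -33] -> [38, -52, -36, 17, -13, -48, 36, -42] -> [41, -49, -33, 20, -10, -45, 39, -39] -> [37, -53, -37, 16, -14, -49, 35, -43] -> [333, -477, -333, 144, -126, -441, 315, -387] -> [336, -474, -330, 147, -123, -438, 318, -384] -> [336, 318, 147, -123, -330, -384, -438, -474]
  [11, 33, -42, 21, 22, -4, 32, -15, -10] -> [2, 24, -51, 12, 13, -13, 23, -24, -19] -> [5, 27, -48, 15, 16, -10, 26, -21, -16] -> [1, 23, -52, 11, 12, -14, 22, -25, -20] -> [9, 207, -468, 99, 108, -126, 198, -225, -180] -> [12, 210, -465, 102, 111, -123, 201, -222, -177] -> [210, 201, 111, 102, 12, -123, -177, -222, -465]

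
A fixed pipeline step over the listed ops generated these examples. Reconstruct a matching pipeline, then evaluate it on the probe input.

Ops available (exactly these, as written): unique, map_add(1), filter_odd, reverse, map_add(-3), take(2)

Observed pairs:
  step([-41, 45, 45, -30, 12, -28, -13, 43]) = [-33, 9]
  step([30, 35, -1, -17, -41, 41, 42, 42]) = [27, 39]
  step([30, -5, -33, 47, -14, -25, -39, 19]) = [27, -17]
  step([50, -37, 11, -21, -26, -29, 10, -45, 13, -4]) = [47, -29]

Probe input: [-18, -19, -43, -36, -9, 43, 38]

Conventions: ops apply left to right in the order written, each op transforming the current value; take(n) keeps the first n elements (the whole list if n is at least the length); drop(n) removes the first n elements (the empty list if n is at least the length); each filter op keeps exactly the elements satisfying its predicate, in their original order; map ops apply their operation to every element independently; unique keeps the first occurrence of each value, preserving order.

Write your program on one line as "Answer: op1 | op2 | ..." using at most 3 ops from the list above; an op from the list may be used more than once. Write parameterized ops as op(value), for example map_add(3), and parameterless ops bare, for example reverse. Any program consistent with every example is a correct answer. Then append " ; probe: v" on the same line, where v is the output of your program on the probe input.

map_add(-3) | filter_odd | take(2) ; probe: [-21, -39]

Check, running the answer program on each example:
  [-41, 45, 45, -30, 12, -28, -13, 43] -> [-44, 42, 42, -33, 9, -31, -16, 40] -> [-33, 9, -31] -> [-33, 9]
  [30, 35, -1, -17, -41, 41, 42, 42] -> [27, 32, -4, -20, -44, 38, 39, 39] -> [27, 39, 39] -> [27, 39]
  [30, -5, -33, 47, -14, -25, -39, 19] -> [27, -8, -36, 44, -17, -28, -42, 16] -> [27, -17] -> [27, -17]
  [50, -37, 11, -21, -26, -29, 10, -45, 13, -4] -> [47, -40, 8, -24, -29, -32, 7, -48, 10, -7] -> [47, -29, 7, -7] -> [47, -29]
  probe: [-18, -19, -43, -36, -9, 43, 38] -> [-21, -22, -46, -39, -12, 40, 35] -> [-21, -39, 35] -> [-21, -39]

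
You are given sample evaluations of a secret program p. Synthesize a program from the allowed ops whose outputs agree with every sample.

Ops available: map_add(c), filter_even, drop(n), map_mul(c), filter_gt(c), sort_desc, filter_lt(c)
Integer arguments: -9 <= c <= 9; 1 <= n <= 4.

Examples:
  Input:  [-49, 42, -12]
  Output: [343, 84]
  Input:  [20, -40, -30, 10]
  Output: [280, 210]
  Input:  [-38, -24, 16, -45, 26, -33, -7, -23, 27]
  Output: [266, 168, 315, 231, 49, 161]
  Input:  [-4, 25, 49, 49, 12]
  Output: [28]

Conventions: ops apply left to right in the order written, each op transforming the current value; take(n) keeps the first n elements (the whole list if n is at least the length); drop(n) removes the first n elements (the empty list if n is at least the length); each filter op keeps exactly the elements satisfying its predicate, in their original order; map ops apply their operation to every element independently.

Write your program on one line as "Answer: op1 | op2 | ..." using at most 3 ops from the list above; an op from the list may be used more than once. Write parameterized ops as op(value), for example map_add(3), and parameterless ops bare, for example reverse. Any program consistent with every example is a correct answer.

map_mul(-1) | map_mul(7) | filter_gt(-5)

Check, running the answer program on each example:
  [-49, 42, -12] -> [49, -42, 12] -> [343, -294, 84] -> [343, 84]
  [20, -40, -30, 10] -> [-20, 40, 30, -10] -> [-140, 280, 210, -70] -> [280, 210]
  [-38, -24, 16, -45, 26, -33, -7, -23, 27] -> [38, 24, -16, 45, -26, 33, 7, 23, -27] -> [266, 168, -112, 315, -182, 231, 49, 161, -189] -> [266, 168, 315, 231, 49, 161]
  [-4, 25, 49, 49, 12] -> [4, -25, -49, -49, -12] -> [28, -175, -343, -343, -84] -> [28]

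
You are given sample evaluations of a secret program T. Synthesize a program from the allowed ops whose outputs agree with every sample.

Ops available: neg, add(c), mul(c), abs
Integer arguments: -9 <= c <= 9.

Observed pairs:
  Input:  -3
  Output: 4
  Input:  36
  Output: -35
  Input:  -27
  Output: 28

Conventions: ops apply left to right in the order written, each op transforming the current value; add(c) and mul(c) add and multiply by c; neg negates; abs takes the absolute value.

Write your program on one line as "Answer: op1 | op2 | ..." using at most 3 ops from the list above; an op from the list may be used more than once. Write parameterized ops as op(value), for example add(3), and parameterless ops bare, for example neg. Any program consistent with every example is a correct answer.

neg | add(1)

Check, running the answer program on each example:
  -3 -> 3 -> 4
  36 -> -36 -> -35
  -27 -> 27 -> 28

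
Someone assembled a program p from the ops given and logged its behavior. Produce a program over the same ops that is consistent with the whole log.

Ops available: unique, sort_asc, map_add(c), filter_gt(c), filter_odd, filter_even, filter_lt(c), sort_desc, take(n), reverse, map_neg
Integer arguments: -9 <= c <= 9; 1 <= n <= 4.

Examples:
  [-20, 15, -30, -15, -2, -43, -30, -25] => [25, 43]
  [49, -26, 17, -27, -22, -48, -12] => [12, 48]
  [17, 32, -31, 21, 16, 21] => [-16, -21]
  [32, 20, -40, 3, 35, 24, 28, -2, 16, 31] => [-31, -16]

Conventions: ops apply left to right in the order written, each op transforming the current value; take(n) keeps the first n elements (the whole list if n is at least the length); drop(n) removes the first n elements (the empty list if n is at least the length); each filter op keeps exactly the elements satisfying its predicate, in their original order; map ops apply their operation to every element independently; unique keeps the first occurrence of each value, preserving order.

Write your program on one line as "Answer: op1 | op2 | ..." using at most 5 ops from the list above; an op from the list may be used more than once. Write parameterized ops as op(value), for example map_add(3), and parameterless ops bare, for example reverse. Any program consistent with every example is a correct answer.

map_neg | unique | reverse | take(2)

Check, running the answer program on each example:
  [-20, 15, -30, -15, -2, -43, -30, -25] -> [20, -15, 30, 15, 2, 43, 30, 25] -> [20, -15, 30, 15, 2, 43, 25] -> [25, 43, 2, 15, 30, -15, 20] -> [25, 43]
  [49, -26, 17, -27, -22, -48, -12] -> [-49, 26, -17, 27, 22, 48, 12] -> [-49, 26, -17, 27, 22, 48, 12] -> [12, 48, 22, 27, -17, 26, -49] -> [12, 48]
  [17, 32, -31, 21, 16, 21] -> [-17, -32, 31, -21, -16, -21] -> [-17, -32, 31, -21, -16] -> [-16, -21, 31, -32, -17] -> [-16, -21]
  [32, 20, -40, 3, 35, 24, 28, -2, 16, 31] -> [-32, -20, 40, -3, -35, -24, -28, 2, -16, -31] -> [-32, -20, 40, -3, -35, -24, -28, 2, -16, -31] -> [-31, -16, 2, -28, -24, -35, -3, 40, -20, -32] -> [-31, -16]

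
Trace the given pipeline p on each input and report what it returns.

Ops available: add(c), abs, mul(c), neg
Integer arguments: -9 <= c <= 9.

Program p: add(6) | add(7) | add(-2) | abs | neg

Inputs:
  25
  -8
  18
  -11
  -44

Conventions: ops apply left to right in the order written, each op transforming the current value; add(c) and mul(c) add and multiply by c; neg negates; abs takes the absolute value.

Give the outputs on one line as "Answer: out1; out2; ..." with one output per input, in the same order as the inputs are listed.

Execution, op by op:
  25 -> 31 -> 38 -> 36 -> 36 -> -36
  -8 -> -2 -> 5 -> 3 -> 3 -> -3
  18 -> 24 -> 31 -> 29 -> 29 -> -29
  -11 -> -5 -> 2 -> 0 -> 0 -> 0
  -44 -> -38 -> -31 -> -33 -> 33 -> -33

-36; -3; -29; 0; -33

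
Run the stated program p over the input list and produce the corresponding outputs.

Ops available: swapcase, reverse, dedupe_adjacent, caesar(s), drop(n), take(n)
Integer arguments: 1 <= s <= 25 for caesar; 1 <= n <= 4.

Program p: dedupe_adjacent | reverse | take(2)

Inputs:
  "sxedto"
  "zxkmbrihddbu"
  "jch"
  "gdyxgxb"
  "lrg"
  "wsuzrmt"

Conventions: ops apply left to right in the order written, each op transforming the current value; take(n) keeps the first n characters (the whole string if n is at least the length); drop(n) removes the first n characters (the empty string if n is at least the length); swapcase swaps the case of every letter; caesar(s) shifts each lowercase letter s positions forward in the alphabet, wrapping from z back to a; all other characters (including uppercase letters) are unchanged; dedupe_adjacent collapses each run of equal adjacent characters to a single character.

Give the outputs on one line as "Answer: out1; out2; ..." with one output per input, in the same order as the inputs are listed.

Execution, op by op:
  "sxedto" -> "sxedto" -> "otdexs" -> "ot"
  "zxkmbrihddbu" -> "zxkmbrihdbu" -> "ubdhirbmkxz" -> "ub"
  "jch" -> "jch" -> "hcj" -> "hc"
  "gdyxgxb" -> "gdyxgxb" -> "bxgxydg" -> "bx"
  "lrg" -> "lrg" -> "grl" -> "gr"
  "wsuzrmt" -> "wsuzrmt" -> "tmrzusw" -> "tm"

"ot"; "ub"; "hc"; "bx"; "gr"; "tm"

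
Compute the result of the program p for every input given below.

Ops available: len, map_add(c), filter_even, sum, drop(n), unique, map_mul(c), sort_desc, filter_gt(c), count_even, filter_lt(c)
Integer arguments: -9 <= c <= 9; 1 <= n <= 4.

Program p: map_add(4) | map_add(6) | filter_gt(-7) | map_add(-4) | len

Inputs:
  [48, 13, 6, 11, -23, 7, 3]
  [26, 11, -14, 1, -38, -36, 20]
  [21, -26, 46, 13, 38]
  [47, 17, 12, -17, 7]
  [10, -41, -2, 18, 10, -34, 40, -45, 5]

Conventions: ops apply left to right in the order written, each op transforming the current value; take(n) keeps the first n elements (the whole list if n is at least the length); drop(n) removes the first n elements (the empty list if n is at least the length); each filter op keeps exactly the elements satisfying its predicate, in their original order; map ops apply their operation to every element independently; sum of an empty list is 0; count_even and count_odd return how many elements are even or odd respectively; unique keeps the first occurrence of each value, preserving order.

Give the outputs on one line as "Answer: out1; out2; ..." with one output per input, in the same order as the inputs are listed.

6; 5; 4; 4; 6

Execution, op by op:
  [48, 13, 6, 11, -23, 7, 3] -> [52, 17, 10, 15, -19, 11, 7] -> [58, 23, 16, 21, -13, 17, 13] -> [58, 23, 16, 21, 17, 13] -> [54, 19, 12, 17, 13, 9] -> 6
  [26, 11, -14, 1, -38, -36, 20] -> [30, 15, -10, 5, -34, -32, 24] -> [36, 21, -4, 11, -28, -26, 30] -> [36, 21, -4, 11, 30] -> [32, 17, -8, 7, 26] -> 5
  [21, -26, 46, 13, 38] -> [25, -22, 50, 17, 42] -> [31, -16, 56, 23, 48] -> [31, 56, 23, 48] -> [27, 52, 19, 44] -> 4
  [47, 17, 12, -17, 7] -> [51, 21, 16, -13, 11] -> [57, 27, 22, -7, 17] -> [57, 27, 22, 17] -> [53, 23, 18, 13] -> 4
  [10, -41, -2, 18, 10, -34, 40, -45, 5] -> [14, -37, 2, 22, 14, -30, 44, -41, 9] -> [20, -31, 8, 28, 20, -24, 50, -35, 15] -> [20, 8, 28, 20, 50, 15] -> [16, 4, 24, 16, 46, 11] -> 6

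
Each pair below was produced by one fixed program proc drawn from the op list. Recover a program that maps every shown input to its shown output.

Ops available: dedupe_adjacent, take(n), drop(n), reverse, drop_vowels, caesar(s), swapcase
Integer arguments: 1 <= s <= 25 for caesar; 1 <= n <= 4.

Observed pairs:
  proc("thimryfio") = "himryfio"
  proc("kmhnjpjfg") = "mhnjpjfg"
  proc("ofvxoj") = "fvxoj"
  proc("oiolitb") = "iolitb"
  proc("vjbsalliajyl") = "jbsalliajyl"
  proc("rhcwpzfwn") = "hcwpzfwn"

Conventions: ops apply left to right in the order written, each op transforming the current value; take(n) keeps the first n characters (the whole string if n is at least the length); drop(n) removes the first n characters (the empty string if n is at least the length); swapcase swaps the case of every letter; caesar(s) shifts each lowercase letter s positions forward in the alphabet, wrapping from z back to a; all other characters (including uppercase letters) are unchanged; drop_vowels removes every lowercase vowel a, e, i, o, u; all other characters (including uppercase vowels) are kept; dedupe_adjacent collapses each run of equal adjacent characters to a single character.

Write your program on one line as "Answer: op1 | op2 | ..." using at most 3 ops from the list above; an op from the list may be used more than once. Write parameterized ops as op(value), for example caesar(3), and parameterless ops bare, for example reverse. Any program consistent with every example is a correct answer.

swapcase | drop(1) | swapcase

Check, running the answer program on each example:
  "thimryfio" -> "THIMRYFIO" -> "HIMRYFIO" -> "himryfio"
  "kmhnjpjfg" -> "KMHNJPJFG" -> "MHNJPJFG" -> "mhnjpjfg"
  "ofvxoj" -> "OFVXOJ" -> "FVXOJ" -> "fvxoj"
  "oiolitb" -> "OIOLITB" -> "IOLITB" -> "iolitb"
  "vjbsalliajyl" -> "VJBSALLIAJYL" -> "JBSALLIAJYL" -> "jbsalliajyl"
  "rhcwpzfwn" -> "RHCWPZFWN" -> "HCWPZFWN" -> "hcwpzfwn"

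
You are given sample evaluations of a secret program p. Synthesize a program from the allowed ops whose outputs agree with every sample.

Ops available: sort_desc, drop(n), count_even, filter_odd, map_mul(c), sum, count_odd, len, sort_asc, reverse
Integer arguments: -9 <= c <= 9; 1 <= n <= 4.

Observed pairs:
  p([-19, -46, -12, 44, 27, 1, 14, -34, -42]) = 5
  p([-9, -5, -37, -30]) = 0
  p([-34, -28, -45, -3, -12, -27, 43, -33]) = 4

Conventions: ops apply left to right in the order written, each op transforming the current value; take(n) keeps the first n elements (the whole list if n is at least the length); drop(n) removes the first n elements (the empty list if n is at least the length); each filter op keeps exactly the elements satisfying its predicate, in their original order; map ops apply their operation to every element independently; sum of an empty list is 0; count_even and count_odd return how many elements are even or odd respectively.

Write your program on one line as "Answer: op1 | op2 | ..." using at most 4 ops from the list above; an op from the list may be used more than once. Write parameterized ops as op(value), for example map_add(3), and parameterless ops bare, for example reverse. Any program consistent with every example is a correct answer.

sort_asc | drop(4) | len

Check, running the answer program on each example:
  [-19, -46, -12, 44, 27, 1, 14, -34, -42] -> [-46, -42, -34, -19, -12, 1, 14, 27, 44] -> [-12, 1, 14, 27, 44] -> 5
  [-9, -5, -37, -30] -> [-37, -30, -9, -5] -> [] -> 0
  [-34, -28, -45, -3, -12, -27, 43, -33] -> [-45, -34, -33, -28, -27, -12, -3, 43] -> [-27, -12, -3, 43] -> 4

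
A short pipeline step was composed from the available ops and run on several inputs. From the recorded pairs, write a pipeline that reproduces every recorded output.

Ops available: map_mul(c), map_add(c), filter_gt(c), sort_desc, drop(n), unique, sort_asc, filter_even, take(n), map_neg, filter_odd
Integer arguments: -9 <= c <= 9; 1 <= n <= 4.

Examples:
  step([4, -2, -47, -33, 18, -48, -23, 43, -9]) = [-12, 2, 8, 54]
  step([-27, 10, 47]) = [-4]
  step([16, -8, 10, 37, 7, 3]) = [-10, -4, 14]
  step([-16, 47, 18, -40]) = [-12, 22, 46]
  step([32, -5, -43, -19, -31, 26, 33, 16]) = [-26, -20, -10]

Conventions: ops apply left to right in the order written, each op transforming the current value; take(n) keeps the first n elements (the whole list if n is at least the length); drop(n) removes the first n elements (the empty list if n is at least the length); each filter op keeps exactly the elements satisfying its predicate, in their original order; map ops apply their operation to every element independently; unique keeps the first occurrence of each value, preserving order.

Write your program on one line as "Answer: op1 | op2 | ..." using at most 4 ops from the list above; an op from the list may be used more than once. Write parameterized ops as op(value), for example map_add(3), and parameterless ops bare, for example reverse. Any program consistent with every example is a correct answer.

filter_even | map_neg | sort_asc | map_add(6)

Check, running the answer program on each example:
  [4, -2, -47, -33, 18, -48, -23, 43, -9] -> [4, -2, 18, -48] -> [-4, 2, -18, 48] -> [-18, -4, 2, 48] -> [-12, 2, 8, 54]
  [-27, 10, 47] -> [10] -> [-10] -> [-10] -> [-4]
  [16, -8, 10, 37, 7, 3] -> [16, -8, 10] -> [-16, 8, -10] -> [-16, -10, 8] -> [-10, -4, 14]
  [-16, 47, 18, -40] -> [-16, 18, -40] -> [16, -18, 40] -> [-18, 16, 40] -> [-12, 22, 46]
  [32, -5, -43, -19, -31, 26, 33, 16] -> [32, 26, 16] -> [-32, -26, -16] -> [-32, -26, -16] -> [-26, -20, -10]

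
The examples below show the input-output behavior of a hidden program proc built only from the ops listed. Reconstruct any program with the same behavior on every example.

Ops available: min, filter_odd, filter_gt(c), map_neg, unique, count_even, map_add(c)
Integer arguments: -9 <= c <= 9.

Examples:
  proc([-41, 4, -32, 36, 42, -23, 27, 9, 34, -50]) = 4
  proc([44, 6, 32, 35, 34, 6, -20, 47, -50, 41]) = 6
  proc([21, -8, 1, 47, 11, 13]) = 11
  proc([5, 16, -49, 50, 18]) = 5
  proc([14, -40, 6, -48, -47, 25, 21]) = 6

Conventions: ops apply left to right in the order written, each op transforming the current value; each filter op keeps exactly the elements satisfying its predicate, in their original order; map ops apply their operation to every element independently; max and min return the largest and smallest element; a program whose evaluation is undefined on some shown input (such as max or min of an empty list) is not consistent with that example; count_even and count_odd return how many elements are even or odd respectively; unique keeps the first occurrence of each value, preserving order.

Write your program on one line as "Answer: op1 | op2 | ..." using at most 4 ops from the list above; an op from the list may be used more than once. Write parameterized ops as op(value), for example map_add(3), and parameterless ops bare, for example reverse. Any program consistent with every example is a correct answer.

unique | filter_gt(1) | min

Check, running the answer program on each example:
  [-41, 4, -32, 36, 42, -23, 27, 9, 34, -50] -> [-41, 4, -32, 36, 42, -23, 27, 9, 34, -50] -> [4, 36, 42, 27, 9, 34] -> 4
  [44, 6, 32, 35, 34, 6, -20, 47, -50, 41] -> [44, 6, 32, 35, 34, -20, 47, -50, 41] -> [44, 6, 32, 35, 34, 47, 41] -> 6
  [21, -8, 1, 47, 11, 13] -> [21, -8, 1, 47, 11, 13] -> [21, 47, 11, 13] -> 11
  [5, 16, -49, 50, 18] -> [5, 16, -49, 50, 18] -> [5, 16, 50, 18] -> 5
  [14, -40, 6, -48, -47, 25, 21] -> [14, -40, 6, -48, -47, 25, 21] -> [14, 6, 25, 21] -> 6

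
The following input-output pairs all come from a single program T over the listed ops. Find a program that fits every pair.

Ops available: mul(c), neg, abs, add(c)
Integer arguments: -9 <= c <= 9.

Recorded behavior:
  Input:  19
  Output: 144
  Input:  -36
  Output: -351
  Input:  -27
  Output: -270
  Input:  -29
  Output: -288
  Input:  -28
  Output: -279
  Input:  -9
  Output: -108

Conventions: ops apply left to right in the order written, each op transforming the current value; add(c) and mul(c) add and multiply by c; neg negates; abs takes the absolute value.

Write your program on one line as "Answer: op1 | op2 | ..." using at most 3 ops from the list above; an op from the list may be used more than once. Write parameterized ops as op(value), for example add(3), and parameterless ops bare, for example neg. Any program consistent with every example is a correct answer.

add(-3) | neg | mul(-9)

Check, running the answer program on each example:
  19 -> 16 -> -16 -> 144
  -36 -> -39 -> 39 -> -351
  -27 -> -30 -> 30 -> -270
  -29 -> -32 -> 32 -> -288
  -28 -> -31 -> 31 -> -279
  -9 -> -12 -> 12 -> -108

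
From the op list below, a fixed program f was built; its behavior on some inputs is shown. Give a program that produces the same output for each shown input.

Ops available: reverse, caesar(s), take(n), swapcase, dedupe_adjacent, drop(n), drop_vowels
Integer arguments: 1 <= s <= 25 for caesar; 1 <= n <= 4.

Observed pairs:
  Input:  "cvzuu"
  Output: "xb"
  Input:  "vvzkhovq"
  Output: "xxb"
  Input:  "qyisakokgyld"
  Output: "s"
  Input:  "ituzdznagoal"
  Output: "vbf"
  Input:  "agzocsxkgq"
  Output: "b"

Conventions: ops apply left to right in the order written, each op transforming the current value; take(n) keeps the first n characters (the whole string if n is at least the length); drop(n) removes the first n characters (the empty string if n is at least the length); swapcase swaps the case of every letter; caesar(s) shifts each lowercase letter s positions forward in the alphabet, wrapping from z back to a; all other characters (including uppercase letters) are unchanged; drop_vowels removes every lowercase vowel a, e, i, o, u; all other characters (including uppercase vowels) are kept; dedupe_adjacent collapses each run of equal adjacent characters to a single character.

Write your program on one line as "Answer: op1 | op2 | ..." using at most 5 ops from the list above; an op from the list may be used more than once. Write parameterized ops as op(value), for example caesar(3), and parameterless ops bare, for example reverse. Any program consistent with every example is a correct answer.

drop_vowels | caesar(2) | take(3) | drop_vowels

Check, running the answer program on each example:
  "cvzuu" -> "cvz" -> "exb" -> "exb" -> "xb"
  "vvzkhovq" -> "vvzkhvq" -> "xxbmjxs" -> "xxb" -> "xxb"
  "qyisakokgyld" -> "qyskkgyld" -> "saummianf" -> "sau" -> "s"
  "ituzdznagoal" -> "tzdzngl" -> "vbfbpin" -> "vbf" -> "vbf"
  "agzocsxkgq" -> "gzcsxkgq" -> "ibeuzmis" -> "ibe" -> "b"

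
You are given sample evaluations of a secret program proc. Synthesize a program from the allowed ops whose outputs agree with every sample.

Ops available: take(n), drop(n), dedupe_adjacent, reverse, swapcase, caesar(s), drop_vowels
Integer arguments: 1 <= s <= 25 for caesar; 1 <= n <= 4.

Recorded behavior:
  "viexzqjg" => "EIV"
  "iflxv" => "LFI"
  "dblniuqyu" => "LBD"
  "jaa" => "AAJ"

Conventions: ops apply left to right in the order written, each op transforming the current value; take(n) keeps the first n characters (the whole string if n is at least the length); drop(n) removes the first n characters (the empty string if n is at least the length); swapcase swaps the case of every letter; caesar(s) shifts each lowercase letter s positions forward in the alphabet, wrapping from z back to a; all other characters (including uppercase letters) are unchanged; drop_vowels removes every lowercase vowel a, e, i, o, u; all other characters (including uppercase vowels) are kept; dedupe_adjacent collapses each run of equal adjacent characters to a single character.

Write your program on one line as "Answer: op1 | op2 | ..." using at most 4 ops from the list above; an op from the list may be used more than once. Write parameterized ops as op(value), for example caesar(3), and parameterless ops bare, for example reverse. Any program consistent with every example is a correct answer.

swapcase | take(3) | reverse

Check, running the answer program on each example:
  "viexzqjg" -> "VIEXZQJG" -> "VIE" -> "EIV"
  "iflxv" -> "IFLXV" -> "IFL" -> "LFI"
  "dblniuqyu" -> "DBLNIUQYU" -> "DBL" -> "LBD"
  "jaa" -> "JAA" -> "JAA" -> "AAJ"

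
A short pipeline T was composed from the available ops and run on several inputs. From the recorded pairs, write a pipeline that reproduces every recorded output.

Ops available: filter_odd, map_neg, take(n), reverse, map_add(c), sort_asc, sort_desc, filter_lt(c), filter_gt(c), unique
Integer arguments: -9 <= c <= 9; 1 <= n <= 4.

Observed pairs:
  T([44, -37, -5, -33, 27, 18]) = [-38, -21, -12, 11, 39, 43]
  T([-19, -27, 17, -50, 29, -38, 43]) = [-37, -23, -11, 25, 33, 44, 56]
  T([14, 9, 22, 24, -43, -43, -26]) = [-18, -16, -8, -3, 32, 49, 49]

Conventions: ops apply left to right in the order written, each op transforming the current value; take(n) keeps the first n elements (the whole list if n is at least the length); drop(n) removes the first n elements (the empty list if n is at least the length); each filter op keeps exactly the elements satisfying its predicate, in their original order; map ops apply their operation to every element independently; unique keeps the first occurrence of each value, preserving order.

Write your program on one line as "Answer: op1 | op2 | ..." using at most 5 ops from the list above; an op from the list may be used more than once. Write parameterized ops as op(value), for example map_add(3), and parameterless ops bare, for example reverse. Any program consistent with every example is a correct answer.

map_add(-6) | map_neg | sort_desc | reverse

Check, running the answer program on each example:
  [44, -37, -5, -33, 27, 18] -> [38, -43, -11, -39, 21, 12] -> [-38, 43, 11, 39, -21, -12] -> [43, 39, 11, -12, -21, -38] -> [-38, -21, -12, 11, 39, 43]
  [-19, -27, 17, -50, 29, -38, 43] -> [-25, -33, 11, -56, 23, -44, 37] -> [25, 33, -11, 56, -23, 44, -37] -> [56, 44, 33, 25, -11, -23, -37] -> [-37, -23, -11, 25, 33, 44, 56]
  [14, 9, 22, 24, -43, -43, -26] -> [8, 3, 16, 18, -49, -49, -32] -> [-8, -3, -16, -18, 49, 49, 32] -> [49, 49, 32, -3, -8, -16, -18] -> [-18, -16, -8, -3, 32, 49, 49]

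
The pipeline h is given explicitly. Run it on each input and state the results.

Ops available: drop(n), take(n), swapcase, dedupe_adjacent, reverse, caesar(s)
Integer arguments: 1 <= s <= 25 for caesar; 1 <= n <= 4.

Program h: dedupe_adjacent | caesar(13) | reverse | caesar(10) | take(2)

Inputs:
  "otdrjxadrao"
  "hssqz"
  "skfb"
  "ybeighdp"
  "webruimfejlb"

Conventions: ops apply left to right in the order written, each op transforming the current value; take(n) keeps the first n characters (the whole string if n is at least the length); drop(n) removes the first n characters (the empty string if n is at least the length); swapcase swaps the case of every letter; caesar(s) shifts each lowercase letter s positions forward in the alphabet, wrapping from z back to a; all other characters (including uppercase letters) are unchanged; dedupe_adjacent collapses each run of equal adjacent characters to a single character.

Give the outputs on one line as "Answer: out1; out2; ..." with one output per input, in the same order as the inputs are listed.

"lx"; "wn"; "yc"; "ma"; "yi"

Execution, op by op:
  "otdrjxadrao" -> "otdrjxadrao" -> "bgqewknqenb" -> "bneqnkweqgb" -> "lxoaxugoaql" -> "lx"
  "hssqz" -> "hsqz" -> "ufdm" -> "mdfu" -> "wnpe" -> "wn"
  "skfb" -> "skfb" -> "fxso" -> "osxf" -> "ychp" -> "yc"
  "ybeighdp" -> "ybeighdp" -> "lorvtuqc" -> "cqutvrol" -> "maedfbyv" -> "ma"
  "webruimfejlb" -> "webruimfejlb" -> "jroehvzsrwyo" -> "oywrszvheorj" -> "yigbcjfroybt" -> "yi"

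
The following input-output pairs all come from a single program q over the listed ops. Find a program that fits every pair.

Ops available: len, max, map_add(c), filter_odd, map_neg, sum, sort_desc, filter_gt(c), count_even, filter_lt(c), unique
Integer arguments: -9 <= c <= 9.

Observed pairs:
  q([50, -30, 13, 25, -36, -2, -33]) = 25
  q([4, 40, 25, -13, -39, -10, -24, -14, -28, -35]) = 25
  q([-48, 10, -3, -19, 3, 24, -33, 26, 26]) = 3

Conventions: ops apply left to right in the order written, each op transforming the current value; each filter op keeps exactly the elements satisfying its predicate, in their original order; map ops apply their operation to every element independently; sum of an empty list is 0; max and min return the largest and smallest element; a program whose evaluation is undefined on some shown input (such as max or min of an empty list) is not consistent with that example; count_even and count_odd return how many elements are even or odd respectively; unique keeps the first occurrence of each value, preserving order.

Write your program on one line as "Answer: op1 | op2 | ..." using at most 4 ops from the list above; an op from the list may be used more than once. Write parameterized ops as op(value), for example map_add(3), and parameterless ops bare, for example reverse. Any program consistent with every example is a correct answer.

unique | filter_odd | max

Check, running the answer program on each example:
  [50, -30, 13, 25, -36, -2, -33] -> [50, -30, 13, 25, -36, -2, -33] -> [13, 25, -33] -> 25
  [4, 40, 25, -13, -39, -10, -24, -14, -28, -35] -> [4, 40, 25, -13, -39, -10, -24, -14, -28, -35] -> [25, -13, -39, -35] -> 25
  [-48, 10, -3, -19, 3, 24, -33, 26, 26] -> [-48, 10, -3, -19, 3, 24, -33, 26] -> [-3, -19, 3, -33] -> 3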